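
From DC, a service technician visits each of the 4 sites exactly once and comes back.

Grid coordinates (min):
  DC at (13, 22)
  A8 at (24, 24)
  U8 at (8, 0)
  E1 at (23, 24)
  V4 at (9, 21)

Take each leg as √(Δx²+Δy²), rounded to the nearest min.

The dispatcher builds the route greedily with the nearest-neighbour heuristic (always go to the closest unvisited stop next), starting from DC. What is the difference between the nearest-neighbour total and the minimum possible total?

6 min longer than the optimal tour.

From DC: V4=4, E1=10, A8=11, U8=23 → choose V4 (4).
From V4: E1=14, A8=15, U8=21 → choose E1 (14).
From E1: A8=1, U8=28 → choose A8 (1).
From A8: U8=29 → choose U8 (29).
NN route DC → V4 → E1 → A8 → U8 → DC costs 71.
Optimal: DC → A8 → E1 → U8 → V4 → DC costs 65 (by enumerating all 12 distinct tours).
Excess = 71 − 65 = 6.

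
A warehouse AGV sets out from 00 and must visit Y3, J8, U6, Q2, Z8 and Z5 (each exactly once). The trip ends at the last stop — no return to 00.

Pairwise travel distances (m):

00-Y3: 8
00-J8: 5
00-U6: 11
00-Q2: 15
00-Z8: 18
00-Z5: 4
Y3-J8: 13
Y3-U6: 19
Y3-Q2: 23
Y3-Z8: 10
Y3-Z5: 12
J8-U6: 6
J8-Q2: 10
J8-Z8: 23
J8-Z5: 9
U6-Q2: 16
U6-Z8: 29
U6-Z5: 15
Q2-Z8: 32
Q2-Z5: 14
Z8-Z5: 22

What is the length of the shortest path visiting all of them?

Minimum one-way distance = 63 m.

There are 6! = 720 possible orderings.
00→Y3→J8→U6→Q2→Z8→Z5: 8+13+6+16+32+22 = 97
00→Y3→J8→U6→Q2→Z5→Z8: 8+13+6+16+14+22 = 79
00→Y3→J8→U6→Z8→Q2→Z5: 8+13+6+29+32+14 = 102
00→Y3→J8→U6→Z8→Z5→Q2: 8+13+6+29+22+14 = 92
00→Y3→J8→U6→Z5→Q2→Z8: 8+13+6+15+14+32 = 88
00→Y3→J8→U6→Z5→Z8→Q2: 8+13+6+15+22+32 = 96
00→Y3→J8→Q2→U6→Z8→Z5: 8+13+10+16+29+22 = 98
00→Y3→J8→Q2→U6→Z5→Z8: 8+13+10+16+15+22 = 84
… (712 more)
00→J8→U6→Q2→Z5→Y3→Z8: 5+6+16+14+12+10 = 63  ← best
The minimum is 63.
One shortest path: 00 → J8 → U6 → Q2 → Z5 → Y3 → Z8.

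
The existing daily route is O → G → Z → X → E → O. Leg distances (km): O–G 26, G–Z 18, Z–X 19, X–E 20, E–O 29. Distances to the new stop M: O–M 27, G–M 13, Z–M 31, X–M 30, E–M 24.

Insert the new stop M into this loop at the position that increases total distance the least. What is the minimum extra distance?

+14 km — insert M between O and G.

Insertion cost between consecutive stops i–j is d(i,M) + d(M,j) − d(i,j):
  between O and G: 27 + 13 − 26 = 14
  between G and Z: 13 + 31 − 18 = 26
  between Z and X: 31 + 30 − 19 = 42
  between X and E: 30 + 24 − 20 = 34
  between E and O: 24 + 27 − 29 = 22
Cheapest insertion is between O and G, adding 14.
New total = 112 + 14 = 126.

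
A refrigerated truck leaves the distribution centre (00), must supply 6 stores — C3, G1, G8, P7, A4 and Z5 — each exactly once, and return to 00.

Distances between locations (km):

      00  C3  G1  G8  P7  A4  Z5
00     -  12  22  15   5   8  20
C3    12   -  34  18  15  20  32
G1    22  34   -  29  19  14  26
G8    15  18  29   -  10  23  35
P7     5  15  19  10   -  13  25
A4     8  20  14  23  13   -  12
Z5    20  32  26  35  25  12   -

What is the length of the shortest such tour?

Minimum total distance: 105 km.

There are 360 distinct closed tours to check (reversals are equivalent).
00-C3-G1-G8-P7-A4-Z5-00: 12+34+29+10+13+12+20 = 130
00-C3-G1-G8-P7-Z5-A4-00: 12+34+29+10+25+12+8 = 130
00-C3-G1-G8-A4-P7-Z5-00: 12+34+29+23+13+25+20 = 156
00-C3-G1-G8-A4-Z5-P7-00: 12+34+29+23+12+25+5 = 140
00-C3-G1-G8-Z5-P7-A4-00: 12+34+29+35+25+13+8 = 156
00-C3-G1-G8-Z5-A4-P7-00: 12+34+29+35+12+13+5 = 140
00-C3-G1-P7-G8-A4-Z5-00: 12+34+19+10+23+12+20 = 130
00-C3-G1-P7-G8-Z5-A4-00: 12+34+19+10+35+12+8 = 130
… (352 more)
00-C3-G8-P7-G1-A4-Z5-00: 12+18+10+19+14+12+20 = 105  ← best
The minimum is 105.
One optimal route: 00 → C3 → G8 → P7 → G1 → A4 → Z5 → 00 (or its reverse).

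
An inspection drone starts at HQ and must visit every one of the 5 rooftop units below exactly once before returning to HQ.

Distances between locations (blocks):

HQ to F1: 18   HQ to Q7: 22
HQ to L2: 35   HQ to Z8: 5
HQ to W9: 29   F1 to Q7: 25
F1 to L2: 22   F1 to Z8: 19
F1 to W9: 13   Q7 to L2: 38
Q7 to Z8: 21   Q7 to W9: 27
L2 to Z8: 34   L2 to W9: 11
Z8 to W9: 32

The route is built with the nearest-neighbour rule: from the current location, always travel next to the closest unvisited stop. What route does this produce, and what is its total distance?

Total distance 108 blocks via the nearest-neighbour route HQ → Z8 → F1 → W9 → L2 → Q7 → HQ.

HQ → [Z8:5 / F1:18 / Q7:22 / W9:29 / L2:35] → Z8 (5)
Z8 → [F1:19 / Q7:21 / W9:32 / L2:34] → F1 (19)
F1 → [W9:13 / L2:22 / Q7:25] → W9 (13)
W9 → [L2:11 / Q7:27] → L2 (11)
L2 → [Q7:38] → Q7 (38)
Return Q7→HQ: 22.
Total = 5 + 19 + 13 + 11 + 38 + 22 = 108.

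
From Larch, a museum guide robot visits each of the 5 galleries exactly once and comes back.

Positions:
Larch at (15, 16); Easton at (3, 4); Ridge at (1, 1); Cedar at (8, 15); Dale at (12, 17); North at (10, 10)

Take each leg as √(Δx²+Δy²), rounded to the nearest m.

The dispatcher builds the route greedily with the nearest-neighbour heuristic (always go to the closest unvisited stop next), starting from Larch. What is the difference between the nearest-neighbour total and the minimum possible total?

Excess over optimum: 2 m.

From Larch: Dale=3, Cedar=7, North=8, Easton=17, Ridge=21 → choose Dale (3).
From Dale: Cedar=4, North=7, Easton=16, Ridge=19 → choose Cedar (4).
From Cedar: North=5, Easton=12, Ridge=16 → choose North (5).
From North: Easton=9, Ridge=13 → choose Easton (9).
From Easton: Ridge=4 → choose Ridge (4).
NN route Larch → Dale → Cedar → North → Easton → Ridge → Larch costs 46.
Optimal: Larch → Dale → Cedar → Easton → Ridge → North → Larch costs 44 (by enumerating all 60 distinct tours).
Excess = 46 − 44 = 2.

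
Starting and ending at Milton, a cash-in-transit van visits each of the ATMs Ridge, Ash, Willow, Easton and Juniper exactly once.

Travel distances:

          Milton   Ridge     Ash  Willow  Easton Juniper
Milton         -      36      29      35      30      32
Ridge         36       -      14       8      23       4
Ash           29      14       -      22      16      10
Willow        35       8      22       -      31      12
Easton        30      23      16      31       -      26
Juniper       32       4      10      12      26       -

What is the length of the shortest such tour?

Milton→Ridge→Ash→Willow→Easton→Juniper→Milton: 36+14+22+31+26+32 = 161
Milton→Ridge→Ash→Willow→Juniper→Easton→Milton: 36+14+22+12+26+30 = 140
Milton→Ridge→Ash→Easton→Willow→Juniper→Milton: 36+14+16+31+12+32 = 141
Milton→Ridge→Ash→Easton→Juniper→Willow→Milton: 36+14+16+26+12+35 = 139
Milton→Ridge→Ash→Juniper→Willow→Easton→Milton: 36+14+10+12+31+30 = 133
Milton→Ridge→Ash→Juniper→Easton→Willow→Milton: 36+14+10+26+31+35 = 152
Milton→Ridge→Willow→Ash→Easton→Juniper→Milton: 36+8+22+16+26+32 = 140
Milton→Ridge→Willow→Ash→Juniper→Easton→Milton: 36+8+22+10+26+30 = 132
Milton→Ridge→Willow→Easton→Ash→Juniper→Milton: 36+8+31+16+10+32 = 133
Milton→Ridge→Willow→Easton→Juniper→Ash→Milton: 36+8+31+26+10+29 = 140
Milton→Ridge→Willow→Juniper→Ash→Easton→Milton: 36+8+12+10+16+30 = 112
Milton→Ridge→Willow→Juniper→Easton→Ash→Milton: 36+8+12+26+16+29 = 127
Milton→Ridge→Easton→Ash→Willow→Juniper→Milton: 36+23+16+22+12+32 = 141
Milton→Ridge→Easton→Ash→Juniper→Willow→Milton: 36+23+16+10+12+35 = 132
… (46 more)
Milton→Willow→Ridge→Juniper→Ash→Easton→Milton: 35+8+4+10+16+30 = 103  ← best
The minimum is 103.
One optimal route: Milton → Willow → Ridge → Juniper → Ash → Easton → Milton (or its reverse).

Shortest round trip = 103.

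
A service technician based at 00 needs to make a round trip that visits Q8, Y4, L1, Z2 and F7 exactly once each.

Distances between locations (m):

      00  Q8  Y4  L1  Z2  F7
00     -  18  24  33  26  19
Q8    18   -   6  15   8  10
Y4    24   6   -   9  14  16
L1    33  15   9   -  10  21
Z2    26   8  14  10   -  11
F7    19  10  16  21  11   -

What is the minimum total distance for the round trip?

Shortest round trip = 73 m.

There are 60 distinct closed tours to check (reversals are equivalent).
00 - Q8 - Y4 - L1 - Z2 - F7 - 00: 18+6+9+10+11+19 = 73
00 - Q8 - Y4 - L1 - F7 - Z2 - 00: 18+6+9+21+11+26 = 91
00 - Q8 - Y4 - Z2 - L1 - F7 - 00: 18+6+14+10+21+19 = 88
00 - Q8 - Y4 - Z2 - F7 - L1 - 00: 18+6+14+11+21+33 = 103
00 - Q8 - Y4 - F7 - L1 - Z2 - 00: 18+6+16+21+10+26 = 97
00 - Q8 - Y4 - F7 - Z2 - L1 - 00: 18+6+16+11+10+33 = 94
00 - Q8 - L1 - Y4 - Z2 - F7 - 00: 18+15+9+14+11+19 = 86
00 - Q8 - L1 - Y4 - F7 - Z2 - 00: 18+15+9+16+11+26 = 95
00 - Q8 - L1 - Z2 - Y4 - F7 - 00: 18+15+10+14+16+19 = 92
00 - Q8 - L1 - Z2 - F7 - Y4 - 00: 18+15+10+11+16+24 = 94
00 - Q8 - L1 - F7 - Y4 - Z2 - 00: 18+15+21+16+14+26 = 110
00 - Q8 - L1 - F7 - Z2 - Y4 - 00: 18+15+21+11+14+24 = 103
00 - Q8 - Z2 - Y4 - L1 - F7 - 00: 18+8+14+9+21+19 = 89
00 - Q8 - Z2 - Y4 - F7 - L1 - 00: 18+8+14+16+21+33 = 110
… (46 more)
The minimum is 73.
One optimal route: 00 → Q8 → Y4 → L1 → Z2 → F7 → 00 (or its reverse).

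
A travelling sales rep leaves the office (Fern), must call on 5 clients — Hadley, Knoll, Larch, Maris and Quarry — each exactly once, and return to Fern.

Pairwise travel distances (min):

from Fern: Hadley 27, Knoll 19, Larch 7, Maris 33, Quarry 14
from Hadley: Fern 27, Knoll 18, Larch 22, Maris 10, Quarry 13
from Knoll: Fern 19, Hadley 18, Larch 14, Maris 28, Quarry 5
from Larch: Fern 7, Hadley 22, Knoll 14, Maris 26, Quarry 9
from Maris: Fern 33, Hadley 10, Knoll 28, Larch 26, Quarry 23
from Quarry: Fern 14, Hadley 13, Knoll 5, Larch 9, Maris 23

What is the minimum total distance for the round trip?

With 5 stops there are 5!/2 = 60 distinct round trips (a route and its reverse cost the same).
Fern → Hadley → Knoll → Larch → Maris → Quarry → Fern: 27+18+14+26+23+14 = 122
Fern → Hadley → Knoll → Larch → Quarry → Maris → Fern: 27+18+14+9+23+33 = 124
Fern → Hadley → Knoll → Maris → Larch → Quarry → Fern: 27+18+28+26+9+14 = 122
Fern → Hadley → Knoll → Maris → Quarry → Larch → Fern: 27+18+28+23+9+7 = 112
Fern → Hadley → Knoll → Quarry → Larch → Maris → Fern: 27+18+5+9+26+33 = 118
Fern → Hadley → Knoll → Quarry → Maris → Larch → Fern: 27+18+5+23+26+7 = 106
Fern → Hadley → Larch → Knoll → Maris → Quarry → Fern: 27+22+14+28+23+14 = 128
Fern → Hadley → Larch → Knoll → Quarry → Maris → Fern: 27+22+14+5+23+33 = 124
Fern → Hadley → Larch → Maris → Knoll → Quarry → Fern: 27+22+26+28+5+14 = 122
Fern → Hadley → Larch → Maris → Quarry → Knoll → Fern: 27+22+26+23+5+19 = 122
Fern → Hadley → Larch → Quarry → Knoll → Maris → Fern: 27+22+9+5+28+33 = 124
Fern → Hadley → Larch → Quarry → Maris → Knoll → Fern: 27+22+9+23+28+19 = 128
Fern → Hadley → Maris → Knoll → Larch → Quarry → Fern: 27+10+28+14+9+14 = 102
Fern → Hadley → Maris → Knoll → Quarry → Larch → Fern: 27+10+28+5+9+7 = 86
… (46 more)
Fern → Knoll → Quarry → Hadley → Maris → Larch → Fern: 19+5+13+10+26+7 = 80  ← best
The minimum is 80.
One optimal route: Fern → Knoll → Quarry → Hadley → Maris → Larch → Fern (or its reverse).

80 min — the shortest possible round trip.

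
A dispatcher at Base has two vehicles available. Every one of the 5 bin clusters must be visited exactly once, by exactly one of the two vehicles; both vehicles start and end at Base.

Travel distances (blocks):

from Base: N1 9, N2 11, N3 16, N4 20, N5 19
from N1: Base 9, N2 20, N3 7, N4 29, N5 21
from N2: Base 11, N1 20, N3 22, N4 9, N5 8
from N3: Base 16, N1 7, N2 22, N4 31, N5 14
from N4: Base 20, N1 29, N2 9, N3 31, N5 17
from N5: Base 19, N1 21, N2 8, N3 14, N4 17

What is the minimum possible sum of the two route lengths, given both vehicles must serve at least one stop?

Minimum combined distance: 85 blocks.

Check every non-empty split of the stops between the two vehicles; for each half take its own optimal tour:
  {N1} + {N2, N3, N4, N5}: 18 + 67 = 85
  {N2} + {N1, N3, N4, N5}: 22 + 67 = 89
  {N1, N2} + {N3, N4, N5}: 40 + 67 = 107
  {N3} + {N1, N2, N4, N5}: 32 + 67 = 99
  {N1, N3} + {N2, N4, N5}: 32 + 56 = 88
  {N2, N3} + {N1, N4, N5}: 49 + 67 = 116
  … (15 splits in total)
Best: vehicle 1 Base → N1 → Base = 18; vehicle 2 Base → N2 → N4 → N5 → N3 → Base = 67; combined 85.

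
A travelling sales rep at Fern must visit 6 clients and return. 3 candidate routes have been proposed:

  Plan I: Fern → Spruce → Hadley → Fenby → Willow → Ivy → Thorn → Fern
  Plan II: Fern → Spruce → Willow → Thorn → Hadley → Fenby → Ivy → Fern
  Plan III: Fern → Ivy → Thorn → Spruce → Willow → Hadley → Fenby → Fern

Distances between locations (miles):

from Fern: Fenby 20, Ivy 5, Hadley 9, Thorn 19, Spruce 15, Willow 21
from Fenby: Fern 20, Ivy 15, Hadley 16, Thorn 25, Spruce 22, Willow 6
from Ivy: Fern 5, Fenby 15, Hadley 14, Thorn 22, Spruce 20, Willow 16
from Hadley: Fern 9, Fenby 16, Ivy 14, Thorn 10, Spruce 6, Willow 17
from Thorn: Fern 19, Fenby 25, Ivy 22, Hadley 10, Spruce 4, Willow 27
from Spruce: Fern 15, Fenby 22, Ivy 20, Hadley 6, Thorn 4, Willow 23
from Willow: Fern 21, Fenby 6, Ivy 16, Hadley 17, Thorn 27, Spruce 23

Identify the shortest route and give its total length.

Plan I: 15 + 6 + 16 + 6 + 16 + 22 + 19 = 100
Plan II: 15 + 23 + 27 + 10 + 16 + 15 + 5 = 111
Plan III: 5 + 22 + 4 + 23 + 17 + 16 + 20 = 107

Shortest is Plan I, total 100 miles.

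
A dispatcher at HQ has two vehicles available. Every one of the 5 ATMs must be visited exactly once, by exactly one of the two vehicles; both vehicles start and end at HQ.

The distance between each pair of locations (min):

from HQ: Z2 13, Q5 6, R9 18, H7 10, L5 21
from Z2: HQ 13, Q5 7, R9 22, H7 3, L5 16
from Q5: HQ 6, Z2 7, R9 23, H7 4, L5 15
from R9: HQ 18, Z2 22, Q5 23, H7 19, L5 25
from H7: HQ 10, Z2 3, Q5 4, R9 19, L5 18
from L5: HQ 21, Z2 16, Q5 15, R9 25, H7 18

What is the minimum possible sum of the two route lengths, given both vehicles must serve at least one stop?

Minimum combined distance: 84 min.

There are 2^4 − 1 = 15 ways to divide the 5 stops into two non-empty groups. For each, the best each vehicle can do is its own shortest tour through its group:
  {Z2} + {Q5, R9, H7, L5}: 26 + 71 = 97
  {Q5} + {Z2, R9, H7, L5}: 12 + 72 = 84
  {Z2, Q5} + {R9, H7, L5}: 26 + 71 = 97
  {R9} + {Z2, Q5, H7, L5}: 36 + 50 = 86
  {Z2, R9} + {Q5, H7, L5}: 53 + 49 = 102
  {Q5, R9} + {Z2, H7, L5}: 47 + 50 = 97
  … (15 splits in total)
Best: vehicle 1 HQ → Q5 → HQ = 12; vehicle 2 HQ → R9 → L5 → Z2 → H7 → HQ = 72; combined 84.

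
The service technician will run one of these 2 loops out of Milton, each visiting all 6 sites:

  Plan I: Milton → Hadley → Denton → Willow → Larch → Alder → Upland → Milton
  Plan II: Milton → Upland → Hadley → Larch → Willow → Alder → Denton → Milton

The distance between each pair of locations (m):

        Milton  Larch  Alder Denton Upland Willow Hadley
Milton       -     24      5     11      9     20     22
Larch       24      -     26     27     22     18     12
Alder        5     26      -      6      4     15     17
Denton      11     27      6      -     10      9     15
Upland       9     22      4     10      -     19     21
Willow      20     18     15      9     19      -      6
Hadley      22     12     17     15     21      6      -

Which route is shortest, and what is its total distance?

Plan I: 22 + 15 + 9 + 18 + 26 + 4 + 9 = 103
Plan II: 9 + 21 + 12 + 18 + 15 + 6 + 11 = 92

Shortest is Plan II, total 92 m.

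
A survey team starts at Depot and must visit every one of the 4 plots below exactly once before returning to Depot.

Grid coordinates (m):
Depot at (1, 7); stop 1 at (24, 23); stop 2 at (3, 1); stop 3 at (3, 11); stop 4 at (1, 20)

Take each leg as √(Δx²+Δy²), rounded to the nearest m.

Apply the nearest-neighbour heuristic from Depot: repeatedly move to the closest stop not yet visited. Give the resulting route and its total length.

Total distance 90 m via the nearest-neighbour route Depot → stop 3 → stop 4 → stop 2 → stop 1 → Depot.

At Depot the remaining stops are stop 3 4, stop 2 6, stop 4 13, stop 1 28; go to stop 3.
At stop 3 the remaining stops are stop 4 9, stop 2 10, stop 1 24; go to stop 4.
At stop 4 the remaining stops are stop 2 19, stop 1 23; go to stop 2.
At stop 2 the remaining stops are stop 1 30; go to stop 1.
Return stop 1→Depot: 28.
Total = 4 + 9 + 19 + 30 + 28 = 90.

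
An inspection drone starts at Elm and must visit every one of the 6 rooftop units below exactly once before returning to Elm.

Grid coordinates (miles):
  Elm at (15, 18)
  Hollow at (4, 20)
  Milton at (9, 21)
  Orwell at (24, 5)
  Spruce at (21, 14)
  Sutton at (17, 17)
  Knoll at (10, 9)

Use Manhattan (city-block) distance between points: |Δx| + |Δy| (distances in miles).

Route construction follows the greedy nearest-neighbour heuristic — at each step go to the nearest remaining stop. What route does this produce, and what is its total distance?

From Elm: distances to unvisited — Sutton=3, Milton=9, Spruce=10, Hollow=13, Knoll=14, Orwell=22. Nearest is Sutton (3).
From Sutton: distances to unvisited — Spruce=7, Milton=12, Knoll=15, Hollow=16, Orwell=19. Nearest is Spruce (7).
From Spruce: distances to unvisited — Orwell=12, Knoll=16, Milton=19, Hollow=23. Nearest is Orwell (12).
From Orwell: distances to unvisited — Knoll=18, Milton=31, Hollow=35. Nearest is Knoll (18).
From Knoll: distances to unvisited — Milton=13, Hollow=17. Nearest is Milton (13).
From Milton: distances to unvisited — Hollow=6. Nearest is Hollow (6).
Return Hollow→Elm: 13.
Total = 3 + 7 + 12 + 18 + 13 + 6 + 13 = 72.

Total distance 72 miles via the nearest-neighbour route Elm → Sutton → Spruce → Orwell → Knoll → Milton → Hollow → Elm.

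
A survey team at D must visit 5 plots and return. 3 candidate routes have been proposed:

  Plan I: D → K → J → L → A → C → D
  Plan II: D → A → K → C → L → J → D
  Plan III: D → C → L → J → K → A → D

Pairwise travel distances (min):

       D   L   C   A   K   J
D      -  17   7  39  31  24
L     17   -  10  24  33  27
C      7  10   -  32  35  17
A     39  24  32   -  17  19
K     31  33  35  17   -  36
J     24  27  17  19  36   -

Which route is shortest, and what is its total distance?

Plan I: 31 + 36 + 27 + 24 + 32 + 7 = 157
Plan II: 39 + 17 + 35 + 10 + 27 + 24 = 152
Plan III: 7 + 10 + 27 + 36 + 17 + 39 = 136

Shortest is Plan III, total 136 min.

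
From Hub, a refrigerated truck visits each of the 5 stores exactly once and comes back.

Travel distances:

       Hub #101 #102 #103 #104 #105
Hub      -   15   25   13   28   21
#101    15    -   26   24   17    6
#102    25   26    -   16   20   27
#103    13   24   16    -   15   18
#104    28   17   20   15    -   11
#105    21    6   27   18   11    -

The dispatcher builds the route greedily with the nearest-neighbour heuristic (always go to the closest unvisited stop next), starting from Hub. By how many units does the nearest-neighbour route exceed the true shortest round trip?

Hub: #103=13, #101=15, #105=21, #102=25, #104=28 ⇒ #103
#103: #104=15, #102=16, #105=18, #101=24 ⇒ #104
#104: #105=11, #101=17, #102=20 ⇒ #105
#105: #101=6, #102=27 ⇒ #101
#101: #102=26 ⇒ #102
NN route Hub → #103 → #104 → #105 → #101 → #102 → Hub costs 96.
Optimal: Hub → #101 → #105 → #104 → #102 → #103 → Hub costs 81 (by enumerating all 60 distinct tours).
Excess = 96 − 81 = 15.

15 longer than the optimal tour.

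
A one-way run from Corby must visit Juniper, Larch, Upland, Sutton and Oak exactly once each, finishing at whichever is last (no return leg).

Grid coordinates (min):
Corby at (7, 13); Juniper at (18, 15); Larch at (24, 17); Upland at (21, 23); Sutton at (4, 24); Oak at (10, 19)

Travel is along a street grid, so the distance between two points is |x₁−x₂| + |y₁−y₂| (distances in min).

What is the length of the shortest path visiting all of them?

There are 5! = 120 possible orderings.
Corby - Juniper - Larch - Upland - Sutton - Oak: 13+8+9+18+11 = 59
Corby - Juniper - Larch - Upland - Oak - Sutton: 13+8+9+15+11 = 56
Corby - Juniper - Larch - Sutton - Upland - Oak: 13+8+27+18+15 = 81
Corby - Juniper - Larch - Sutton - Oak - Upland: 13+8+27+11+15 = 74
Corby - Juniper - Larch - Oak - Upland - Sutton: 13+8+16+15+18 = 70
Corby - Juniper - Larch - Oak - Sutton - Upland: 13+8+16+11+18 = 66
Corby - Juniper - Upland - Larch - Sutton - Oak: 13+11+9+27+11 = 71
Corby - Juniper - Upland - Larch - Oak - Sutton: 13+11+9+16+11 = 60
Corby - Juniper - Upland - Sutton - Larch - Oak: 13+11+18+27+16 = 85
Corby - Juniper - Upland - Sutton - Oak - Larch: 13+11+18+11+16 = 69
Corby - Juniper - Upland - Oak - Larch - Sutton: 13+11+15+16+27 = 82
Corby - Juniper - Upland - Oak - Sutton - Larch: 13+11+15+11+27 = 77
Corby - Juniper - Sutton - Larch - Upland - Oak: 13+23+27+9+15 = 87
Corby - Juniper - Sutton - Larch - Oak - Upland: 13+23+27+16+15 = 94
… (106 more)
Corby - Sutton - Oak - Juniper - Larch - Upland: 14+11+12+8+9 = 54  ← best
The minimum is 54.
One shortest path: Corby → Sutton → Oak → Juniper → Larch → Upland.

Minimum one-way distance = 54 min.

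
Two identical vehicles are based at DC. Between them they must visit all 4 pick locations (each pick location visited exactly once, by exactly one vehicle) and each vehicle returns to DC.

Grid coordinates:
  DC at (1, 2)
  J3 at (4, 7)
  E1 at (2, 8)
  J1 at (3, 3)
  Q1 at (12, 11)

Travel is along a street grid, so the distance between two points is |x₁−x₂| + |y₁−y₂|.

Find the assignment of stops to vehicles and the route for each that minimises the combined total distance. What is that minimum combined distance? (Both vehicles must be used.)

There are 2^3 − 1 = 7 ways to divide the 4 stops into two non-empty groups. For each, the best each vehicle can do is its own shortest tour through its group:
  {J3} + {E1, J1, Q1}: 16 + 40 = 56
  {E1} + {J3, J1, Q1}: 14 + 40 = 54
  {J3, E1} + {J1, Q1}: 18 + 40 = 58
  {J1} + {J3, E1, Q1}: 6 + 40 = 46
  {J3, J1} + {E1, Q1}: 16 + 40 = 56
  {E1, J1} + {J3, Q1}: 16 + 40 = 56
  … (7 splits in total)
Best: vehicle 1 DC → J1 → DC = 6; vehicle 2 DC → J3 → Q1 → E1 → DC = 40; combined 46.

Minimum combined distance: 46.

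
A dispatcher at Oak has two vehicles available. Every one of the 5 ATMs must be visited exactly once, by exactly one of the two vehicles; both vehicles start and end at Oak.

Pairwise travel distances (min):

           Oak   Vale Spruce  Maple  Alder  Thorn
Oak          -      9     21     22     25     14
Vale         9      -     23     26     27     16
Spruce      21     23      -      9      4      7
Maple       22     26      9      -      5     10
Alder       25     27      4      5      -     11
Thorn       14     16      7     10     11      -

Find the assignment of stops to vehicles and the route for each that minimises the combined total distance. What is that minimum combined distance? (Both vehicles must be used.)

Minimum combined distance: 70 min.

Try each way of splitting the stops between the two vehicles (each non-empty) and, for each split, find the best tour for each vehicle:
  {Vale} + {Spruce, Maple, Alder, Thorn}: 18 + 52 = 70
  {Spruce} + {Vale, Maple, Alder, Thorn}: 42 + 63 = 105
  {Vale, Spruce} + {Maple, Alder, Thorn}: 53 + 52 = 105
  {Maple} + {Vale, Spruce, Alder, Thorn}: 44 + 61 = 105
  {Vale, Maple} + {Spruce, Alder, Thorn}: 57 + 50 = 107
  {Spruce, Maple} + {Vale, Alder, Thorn}: 52 + 61 = 113
  … (15 splits in total)
Best: vehicle 1 Oak → Vale → Oak = 18; vehicle 2 Oak → Maple → Alder → Spruce → Thorn → Oak = 52; combined 70.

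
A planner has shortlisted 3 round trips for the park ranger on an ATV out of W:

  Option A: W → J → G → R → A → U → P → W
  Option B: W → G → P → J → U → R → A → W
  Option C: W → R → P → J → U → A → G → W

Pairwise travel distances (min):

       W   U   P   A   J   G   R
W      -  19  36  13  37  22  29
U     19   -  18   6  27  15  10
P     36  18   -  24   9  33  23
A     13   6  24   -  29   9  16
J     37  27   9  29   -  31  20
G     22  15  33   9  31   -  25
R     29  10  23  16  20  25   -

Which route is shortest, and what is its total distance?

Option A: 37 + 31 + 25 + 16 + 6 + 18 + 36 = 169
Option B: 22 + 33 + 9 + 27 + 10 + 16 + 13 = 130
Option C: 29 + 23 + 9 + 27 + 6 + 9 + 22 = 125

Shortest is Option C, total 125 min.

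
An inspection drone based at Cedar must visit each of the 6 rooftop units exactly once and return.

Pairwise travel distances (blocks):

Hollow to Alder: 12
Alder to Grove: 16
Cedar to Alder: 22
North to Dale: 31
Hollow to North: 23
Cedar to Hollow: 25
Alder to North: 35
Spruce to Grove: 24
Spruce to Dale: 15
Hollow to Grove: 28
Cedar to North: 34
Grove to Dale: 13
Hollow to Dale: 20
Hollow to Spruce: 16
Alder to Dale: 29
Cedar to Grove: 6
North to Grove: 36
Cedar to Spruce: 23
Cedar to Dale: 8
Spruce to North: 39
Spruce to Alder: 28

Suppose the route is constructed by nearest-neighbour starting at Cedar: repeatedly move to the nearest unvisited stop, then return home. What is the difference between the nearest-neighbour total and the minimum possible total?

Cedar: Grove=6, Dale=8, Alder=22, Spruce=23, Hollow=25, North=34 ⇒ Grove
Grove: Dale=13, Alder=16, Spruce=24, Hollow=28, North=36 ⇒ Dale
Dale: Spruce=15, Hollow=20, Alder=29, North=31 ⇒ Spruce
Spruce: Hollow=16, Alder=28, North=39 ⇒ Hollow
Hollow: Alder=12, North=23 ⇒ Alder
Alder: North=35 ⇒ North
NN route Cedar → Grove → Dale → Spruce → Hollow → Alder → North → Cedar costs 131.
Optimal: Cedar → Grove → Alder → Hollow → North → Spruce → Dale → Cedar costs 119 (by enumerating all 360 distinct tours).
Excess = 131 − 119 = 12.

The nearest-neighbour route is 12 blocks longer than optimal.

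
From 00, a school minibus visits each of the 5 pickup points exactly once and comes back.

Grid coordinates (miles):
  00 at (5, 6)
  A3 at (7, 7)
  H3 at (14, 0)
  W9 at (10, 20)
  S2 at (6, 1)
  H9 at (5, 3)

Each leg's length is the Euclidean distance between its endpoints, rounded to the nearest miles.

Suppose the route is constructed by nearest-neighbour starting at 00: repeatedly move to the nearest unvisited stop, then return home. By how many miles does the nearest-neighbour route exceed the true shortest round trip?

00: A3=2, H9=3, S2=5, H3=11, W9=15 ⇒ A3
A3: H9=4, S2=6, H3=10, W9=13 ⇒ H9
H9: S2=2, H3=9, W9=18 ⇒ S2
S2: H3=8, W9=19 ⇒ H3
H3: W9=20 ⇒ W9
NN route 00 → A3 → H9 → S2 → H3 → W9 → 00 costs 51.
Optimal: 00 → A3 → W9 → H3 → S2 → H9 → 00 costs 48 (by enumerating all 60 distinct tours).
Excess = 51 − 48 = 3.

The nearest-neighbour route is 3 miles longer than optimal.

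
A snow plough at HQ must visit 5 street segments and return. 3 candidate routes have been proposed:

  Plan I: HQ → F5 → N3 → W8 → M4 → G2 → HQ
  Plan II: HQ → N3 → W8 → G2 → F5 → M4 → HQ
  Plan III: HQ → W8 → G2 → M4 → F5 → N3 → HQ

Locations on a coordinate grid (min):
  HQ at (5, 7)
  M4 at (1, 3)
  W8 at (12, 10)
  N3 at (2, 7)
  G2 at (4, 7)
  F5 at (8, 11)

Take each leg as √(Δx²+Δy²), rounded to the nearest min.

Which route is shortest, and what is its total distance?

41 min — Plan I is the shortest.

Plan I: 5 + 7 + 10 + 13 + 5 + 1 = 41
Plan II: 3 + 10 + 9 + 6 + 11 + 6 = 45
Plan III: 8 + 9 + 5 + 11 + 7 + 3 = 43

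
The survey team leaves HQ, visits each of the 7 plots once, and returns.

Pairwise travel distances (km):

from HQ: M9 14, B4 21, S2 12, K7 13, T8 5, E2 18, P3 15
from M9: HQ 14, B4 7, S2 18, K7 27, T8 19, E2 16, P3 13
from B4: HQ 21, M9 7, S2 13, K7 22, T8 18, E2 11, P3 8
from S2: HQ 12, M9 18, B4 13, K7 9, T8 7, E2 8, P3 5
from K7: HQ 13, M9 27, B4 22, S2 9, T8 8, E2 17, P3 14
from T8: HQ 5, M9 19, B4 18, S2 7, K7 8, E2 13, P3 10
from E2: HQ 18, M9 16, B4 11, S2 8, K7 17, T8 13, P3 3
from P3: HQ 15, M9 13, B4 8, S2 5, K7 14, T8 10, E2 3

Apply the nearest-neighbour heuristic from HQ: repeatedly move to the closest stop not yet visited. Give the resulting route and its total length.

Nearest-neighbour total = 78 km; route HQ → T8 → S2 → P3 → E2 → B4 → M9 → K7 → HQ.

HQ → [T8:5 / S2:12 / K7:13 / M9:14 / P3:15 / E2:18 / B4:21] → T8 (5)
T8 → [S2:7 / K7:8 / P3:10 / E2:13 / B4:18 / M9:19] → S2 (7)
S2 → [P3:5 / E2:8 / K7:9 / B4:13 / M9:18] → P3 (5)
P3 → [E2:3 / B4:8 / M9:13 / K7:14] → E2 (3)
E2 → [B4:11 / M9:16 / K7:17] → B4 (11)
B4 → [M9:7 / K7:22] → M9 (7)
M9 → [K7:27] → K7 (27)
Return K7→HQ: 13.
Total = 5 + 7 + 5 + 3 + 11 + 7 + 27 + 13 = 78.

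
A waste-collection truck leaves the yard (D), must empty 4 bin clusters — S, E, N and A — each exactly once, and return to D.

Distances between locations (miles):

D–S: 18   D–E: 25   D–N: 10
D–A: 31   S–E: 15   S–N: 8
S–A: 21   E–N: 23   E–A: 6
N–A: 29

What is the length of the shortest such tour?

Minimum total distance: 70 miles.

D-S-E-N-A-D: 18+15+23+29+31 = 116
D-S-E-A-N-D: 18+15+6+29+10 = 78
D-S-N-E-A-D: 18+8+23+6+31 = 86
D-S-N-A-E-D: 18+8+29+6+25 = 86
D-S-A-E-N-D: 18+21+6+23+10 = 78
D-S-A-N-E-D: 18+21+29+23+25 = 116
D-E-S-N-A-D: 25+15+8+29+31 = 108
D-E-S-A-N-D: 25+15+21+29+10 = 100
D-E-N-S-A-D: 25+23+8+21+31 = 108
D-E-A-S-N-D: 25+6+21+8+10 = 70
D-N-S-E-A-D: 10+8+15+6+31 = 70
D-N-E-S-A-D: 10+23+15+21+31 = 100
The minimum is 70.
One optimal route: D → E → A → S → N → D (or its reverse).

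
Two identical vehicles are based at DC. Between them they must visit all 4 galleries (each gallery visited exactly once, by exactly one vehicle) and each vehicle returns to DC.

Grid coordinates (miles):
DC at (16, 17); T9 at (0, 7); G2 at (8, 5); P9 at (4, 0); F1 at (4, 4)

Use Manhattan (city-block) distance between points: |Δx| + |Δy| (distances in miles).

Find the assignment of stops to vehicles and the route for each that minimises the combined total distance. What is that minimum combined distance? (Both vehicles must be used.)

106 miles — the smallest possible combined total.

There are 2^3 − 1 = 7 ways to divide the 4 stops into two non-empty groups. For each, the best each vehicle can do is its own shortest tour through its group:
  {T9} + {G2, P9, F1}: 52 + 58 = 110
  {G2} + {T9, P9, F1}: 40 + 66 = 106
  {T9, G2} + {P9, F1}: 56 + 58 = 114
  {P9} + {T9, G2, F1}: 58 + 58 = 116
  {T9, P9} + {G2, F1}: 66 + 50 = 116
  {G2, P9} + {T9, F1}: 58 + 58 = 116
  … (7 splits in total)
Best: vehicle 1 DC → G2 → DC = 40; vehicle 2 DC → T9 → P9 → F1 → DC = 66; combined 106.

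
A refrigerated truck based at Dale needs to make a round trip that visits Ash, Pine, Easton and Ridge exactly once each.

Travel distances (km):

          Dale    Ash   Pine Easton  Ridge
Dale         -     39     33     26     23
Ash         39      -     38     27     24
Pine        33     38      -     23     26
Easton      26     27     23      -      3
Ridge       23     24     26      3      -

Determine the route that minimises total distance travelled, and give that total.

With 4 stops there are 4!/2 = 12 distinct round trips (a route and its reverse cost the same).
Dale - Ash - Pine - Easton - Ridge - Dale: 39+38+23+3+23 = 126
Dale - Ash - Pine - Ridge - Easton - Dale: 39+38+26+3+26 = 132
Dale - Ash - Easton - Pine - Ridge - Dale: 39+27+23+26+23 = 138
Dale - Ash - Easton - Ridge - Pine - Dale: 39+27+3+26+33 = 128
Dale - Ash - Ridge - Pine - Easton - Dale: 39+24+26+23+26 = 138
Dale - Ash - Ridge - Easton - Pine - Dale: 39+24+3+23+33 = 122
Dale - Pine - Ash - Easton - Ridge - Dale: 33+38+27+3+23 = 124
Dale - Pine - Ash - Ridge - Easton - Dale: 33+38+24+3+26 = 124
Dale - Pine - Easton - Ash - Ridge - Dale: 33+23+27+24+23 = 130
Dale - Pine - Ridge - Ash - Easton - Dale: 33+26+24+27+26 = 136
Dale - Easton - Ash - Pine - Ridge - Dale: 26+27+38+26+23 = 140
Dale - Easton - Pine - Ash - Ridge - Dale: 26+23+38+24+23 = 134
The minimum is 122.
One optimal route: Dale → Ash → Ridge → Easton → Pine → Dale (or its reverse).

Shortest round trip = 122 km.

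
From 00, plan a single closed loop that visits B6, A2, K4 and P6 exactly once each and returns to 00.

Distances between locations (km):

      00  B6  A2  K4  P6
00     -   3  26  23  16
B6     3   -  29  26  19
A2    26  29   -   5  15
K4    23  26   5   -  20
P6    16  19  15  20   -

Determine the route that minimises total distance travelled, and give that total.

With 4 stops there are 4!/2 = 12 distinct round trips (a route and its reverse cost the same).
00-B6-A2-K4-P6-00: 3+29+5+20+16 = 73
00-B6-A2-P6-K4-00: 3+29+15+20+23 = 90
00-B6-K4-A2-P6-00: 3+26+5+15+16 = 65
00-B6-K4-P6-A2-00: 3+26+20+15+26 = 90
00-B6-P6-A2-K4-00: 3+19+15+5+23 = 65
00-B6-P6-K4-A2-00: 3+19+20+5+26 = 73
00-A2-B6-K4-P6-00: 26+29+26+20+16 = 117
00-A2-B6-P6-K4-00: 26+29+19+20+23 = 117
00-A2-K4-B6-P6-00: 26+5+26+19+16 = 92
00-A2-P6-B6-K4-00: 26+15+19+26+23 = 109
00-K4-B6-A2-P6-00: 23+26+29+15+16 = 109
00-K4-A2-B6-P6-00: 23+5+29+19+16 = 92
The minimum is 65.
One optimal route: 00 → B6 → K4 → A2 → P6 → 00 (or its reverse).

Minimum total distance: 65 km.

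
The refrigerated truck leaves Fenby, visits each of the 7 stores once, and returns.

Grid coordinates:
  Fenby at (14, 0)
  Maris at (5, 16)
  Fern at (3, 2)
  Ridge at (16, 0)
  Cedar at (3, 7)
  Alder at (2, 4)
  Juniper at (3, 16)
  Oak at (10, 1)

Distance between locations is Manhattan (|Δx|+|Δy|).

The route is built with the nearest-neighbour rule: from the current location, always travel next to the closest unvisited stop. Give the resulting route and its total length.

60 along Fenby → Ridge → Oak → Fern → Alder → Cedar → Juniper → Maris → Fenby.

At Fenby the remaining stops are Ridge 2, Oak 5, Fern 13, Alder 16, Cedar 18, Maris 25, Juniper 27; go to Ridge.
At Ridge the remaining stops are Oak 7, Fern 15, Alder 18, Cedar 20, Maris 27, Juniper 29; go to Oak.
At Oak the remaining stops are Fern 8, Alder 11, Cedar 13, Maris 20, Juniper 22; go to Fern.
At Fern the remaining stops are Alder 3, Cedar 5, Juniper 14, Maris 16; go to Alder.
At Alder the remaining stops are Cedar 4, Juniper 13, Maris 15; go to Cedar.
At Cedar the remaining stops are Juniper 9, Maris 11; go to Juniper.
At Juniper the remaining stops are Maris 2; go to Maris.
Return Maris→Fenby: 25.
Total = 2 + 7 + 8 + 3 + 4 + 9 + 2 + 25 = 60.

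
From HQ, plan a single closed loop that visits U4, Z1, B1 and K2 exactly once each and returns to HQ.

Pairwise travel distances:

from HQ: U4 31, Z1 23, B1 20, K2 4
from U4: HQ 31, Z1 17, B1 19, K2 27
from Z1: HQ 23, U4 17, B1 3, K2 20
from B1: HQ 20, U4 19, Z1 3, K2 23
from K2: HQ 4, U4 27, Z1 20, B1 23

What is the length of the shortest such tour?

71 — the shortest possible round trip.

There are 12 distinct closed tours to check (reversals are equivalent).
HQ → U4 → Z1 → B1 → K2 → HQ: 31+17+3+23+4 = 78
HQ → U4 → Z1 → K2 → B1 → HQ: 31+17+20+23+20 = 111
HQ → U4 → B1 → Z1 → K2 → HQ: 31+19+3+20+4 = 77
HQ → U4 → B1 → K2 → Z1 → HQ: 31+19+23+20+23 = 116
HQ → U4 → K2 → Z1 → B1 → HQ: 31+27+20+3+20 = 101
HQ → U4 → K2 → B1 → Z1 → HQ: 31+27+23+3+23 = 107
HQ → Z1 → U4 → B1 → K2 → HQ: 23+17+19+23+4 = 86
HQ → Z1 → U4 → K2 → B1 → HQ: 23+17+27+23+20 = 110
HQ → Z1 → B1 → U4 → K2 → HQ: 23+3+19+27+4 = 76
HQ → Z1 → K2 → U4 → B1 → HQ: 23+20+27+19+20 = 109
HQ → B1 → U4 → Z1 → K2 → HQ: 20+19+17+20+4 = 80
HQ → B1 → Z1 → U4 → K2 → HQ: 20+3+17+27+4 = 71
The minimum is 71.
One optimal route: HQ → B1 → Z1 → U4 → K2 → HQ (or its reverse).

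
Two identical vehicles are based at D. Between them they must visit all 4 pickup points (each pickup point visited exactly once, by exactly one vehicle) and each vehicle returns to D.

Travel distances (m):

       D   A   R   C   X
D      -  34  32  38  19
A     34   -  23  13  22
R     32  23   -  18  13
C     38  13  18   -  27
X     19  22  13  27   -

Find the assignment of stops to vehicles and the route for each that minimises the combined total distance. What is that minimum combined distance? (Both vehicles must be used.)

Minimum combined distance: 135 m.

There are 2^3 − 1 = 7 ways to divide the 4 stops into two non-empty groups. For each, the best each vehicle can do is its own shortest tour through its group:
  {A} + {R, C, X}: 68 + 88 = 156
  {R} + {A, C, X}: 64 + 92 = 156
  {A, R} + {C, X}: 89 + 84 = 173
  {C} + {A, R, X}: 76 + 89 = 165
  {A, C} + {R, X}: 85 + 64 = 149
  {R, C} + {A, X}: 88 + 75 = 163
  … (7 splits in total)
  {A, R, C} + {X}: 97 + 38 = 135  ← best
Best: vehicle 1 D → A → C → R → D = 97; vehicle 2 D → X → D = 38; combined 135.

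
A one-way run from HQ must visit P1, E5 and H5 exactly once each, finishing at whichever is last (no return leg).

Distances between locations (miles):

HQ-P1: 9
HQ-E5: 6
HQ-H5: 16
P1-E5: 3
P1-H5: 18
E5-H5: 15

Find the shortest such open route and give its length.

27 miles — the minimum one-way total.

There are 3! = 6 possible orderings.
HQ→P1→E5→H5: 9+3+15 = 27
HQ→P1→H5→E5: 9+18+15 = 42
HQ→E5→P1→H5: 6+3+18 = 27
HQ→E5→H5→P1: 6+15+18 = 39
HQ→H5→P1→E5: 16+18+3 = 37
HQ→H5→E5→P1: 16+15+3 = 34
The minimum is 27.
One shortest path: HQ → P1 → E5 → H5.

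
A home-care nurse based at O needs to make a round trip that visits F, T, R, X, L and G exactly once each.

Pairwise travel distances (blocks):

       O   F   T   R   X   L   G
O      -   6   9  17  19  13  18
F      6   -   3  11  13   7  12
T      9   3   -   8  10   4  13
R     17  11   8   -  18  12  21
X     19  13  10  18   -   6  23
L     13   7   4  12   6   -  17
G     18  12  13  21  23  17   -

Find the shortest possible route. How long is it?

Shortest round trip = 76 blocks.

There are 360 distinct closed tours to check (reversals are equivalent).
O - F - T - R - X - L - G - O: 6+3+8+18+6+17+18 = 76
O - F - T - R - X - G - L - O: 6+3+8+18+23+17+13 = 88
O - F - T - R - L - X - G - O: 6+3+8+12+6+23+18 = 76
O - F - T - R - L - G - X - O: 6+3+8+12+17+23+19 = 88
O - F - T - R - G - X - L - O: 6+3+8+21+23+6+13 = 80
O - F - T - R - G - L - X - O: 6+3+8+21+17+6+19 = 80
O - F - T - X - R - L - G - O: 6+3+10+18+12+17+18 = 84
O - F - T - X - R - G - L - O: 6+3+10+18+21+17+13 = 88
… (352 more)
The minimum is 76.
One optimal route: O → F → T → R → X → L → G → O (or its reverse).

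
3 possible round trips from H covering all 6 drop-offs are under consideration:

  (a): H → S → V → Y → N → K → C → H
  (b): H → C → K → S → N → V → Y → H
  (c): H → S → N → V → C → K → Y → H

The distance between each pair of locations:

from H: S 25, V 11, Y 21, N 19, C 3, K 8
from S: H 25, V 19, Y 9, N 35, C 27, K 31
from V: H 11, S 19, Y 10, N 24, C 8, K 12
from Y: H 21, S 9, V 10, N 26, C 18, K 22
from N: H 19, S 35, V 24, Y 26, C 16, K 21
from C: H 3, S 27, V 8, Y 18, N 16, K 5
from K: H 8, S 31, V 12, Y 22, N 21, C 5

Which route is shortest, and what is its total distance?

(a): 25 + 19 + 10 + 26 + 21 + 5 + 3 = 109
(b): 3 + 5 + 31 + 35 + 24 + 10 + 21 = 129
(c): 25 + 35 + 24 + 8 + 5 + 22 + 21 = 140

Shortest is (a), total 109.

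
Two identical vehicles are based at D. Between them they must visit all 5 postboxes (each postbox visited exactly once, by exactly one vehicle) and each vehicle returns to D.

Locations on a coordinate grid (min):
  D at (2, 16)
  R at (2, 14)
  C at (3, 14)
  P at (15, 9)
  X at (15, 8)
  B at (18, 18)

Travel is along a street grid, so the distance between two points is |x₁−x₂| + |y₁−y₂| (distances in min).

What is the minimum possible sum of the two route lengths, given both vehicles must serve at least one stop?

Try each way of splitting the stops between the two vehicles (each non-empty) and, for each split, find the best tour for each vehicle:
  {R} + {C, P, X, B}: 4 + 52 = 56
  {C} + {R, P, X, B}: 6 + 52 = 58
  {R, C} + {P, X, B}: 6 + 52 = 58
  {P} + {R, C, X, B}: 40 + 52 = 92
  {R, P} + {C, X, B}: 40 + 52 = 92
  {C, P} + {R, X, B}: 40 + 52 = 92
  … (15 splits in total)
Best: vehicle 1 D → R → D = 4; vehicle 2 D → C → P → X → B → D = 52; combined 56.

Minimum combined distance: 56 min.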